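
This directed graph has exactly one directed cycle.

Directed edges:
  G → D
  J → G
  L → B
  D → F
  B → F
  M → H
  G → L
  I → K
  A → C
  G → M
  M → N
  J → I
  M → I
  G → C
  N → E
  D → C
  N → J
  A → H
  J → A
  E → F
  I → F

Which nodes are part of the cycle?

DFS with gray/black marking from J:
J gray
  I gray
    K gray
    K black
    F gray
    F black
  I black
  A gray
    H gray
    H black
    C gray
    C black
  A black
  G gray
    D gray
      D→C: C black — skip
      D→F: F black — skip
    D black
    L gray
      B gray
        B→F: F black — skip
      B black
    L black
    G→C: C black — skip
    M gray
      M→I: I black — skip
      N gray
        E gray
          E→F: F black — skip
        E black
        N→J: J is gray → back edge
Back edge closes the cycle J → G → M → N → J; its vertices are {G, J, M, N}.

G, J, M, N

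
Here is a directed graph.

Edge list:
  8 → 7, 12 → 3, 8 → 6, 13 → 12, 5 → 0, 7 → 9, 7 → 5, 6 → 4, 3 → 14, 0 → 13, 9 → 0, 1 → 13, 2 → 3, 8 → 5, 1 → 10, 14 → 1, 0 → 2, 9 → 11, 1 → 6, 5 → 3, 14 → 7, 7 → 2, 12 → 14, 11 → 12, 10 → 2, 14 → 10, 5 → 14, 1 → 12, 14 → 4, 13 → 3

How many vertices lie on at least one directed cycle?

12

A vertex is on a directed cycle iff it belongs to a strongly connected component of size ≥ 2 (or has a self-loop).
The vertices on cycles are {0, 1, 2, 3, 5, 7, 9, 10, 11, 12, 13, 14} — 12 in total.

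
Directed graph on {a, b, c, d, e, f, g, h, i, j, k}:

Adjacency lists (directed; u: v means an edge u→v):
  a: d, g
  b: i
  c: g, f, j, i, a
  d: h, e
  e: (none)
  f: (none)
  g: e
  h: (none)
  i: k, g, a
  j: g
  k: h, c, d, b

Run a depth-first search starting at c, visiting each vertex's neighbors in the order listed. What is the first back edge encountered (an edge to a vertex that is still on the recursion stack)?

k->c

DFS from c (visiting each vertex's neighbors in the order listed); mark gray on enter, black on exit:
c gray
  g gray
    e gray
    e black
  g black
  f gray
  f black
  j gray
    j→g: g black — skip
  j black
  i gray
    k gray
      h gray
      h black
      k→c: c is gray → back edge
First back edge: k → c.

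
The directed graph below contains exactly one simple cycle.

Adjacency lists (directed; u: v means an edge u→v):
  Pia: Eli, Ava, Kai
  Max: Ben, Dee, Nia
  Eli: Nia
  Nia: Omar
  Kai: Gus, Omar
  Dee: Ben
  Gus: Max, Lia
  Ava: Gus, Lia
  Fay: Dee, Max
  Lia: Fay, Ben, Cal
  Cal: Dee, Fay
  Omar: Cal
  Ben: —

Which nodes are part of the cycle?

Cal, Fay, Max, Nia, Omar

DFS with gray/black marking from Nia:
Nia gray
  Omar gray
    Cal gray
      Dee gray
        Ben gray
        Ben black
      Dee black
      Fay gray
        Fay→Dee: Dee black — skip
        Max gray
          Max→Ben: Ben black — skip
          Max→Dee: Dee black — skip
          Max→Nia: Nia is gray → back edge
Back edge closes the cycle Nia → Omar → Cal → Fay → Max → Nia; its vertices are {Cal, Fay, Max, Nia, Omar}.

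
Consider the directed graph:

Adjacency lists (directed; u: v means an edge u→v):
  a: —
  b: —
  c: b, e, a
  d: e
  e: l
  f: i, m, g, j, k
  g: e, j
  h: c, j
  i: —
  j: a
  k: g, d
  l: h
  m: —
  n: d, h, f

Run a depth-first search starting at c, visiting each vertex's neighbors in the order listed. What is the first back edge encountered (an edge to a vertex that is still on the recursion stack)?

DFS from c (visiting each vertex's neighbors in the order listed); mark gray on enter, black on exit:
c gray
  b gray
  b black
  e gray
    l gray
      h gray
        h→c: c is gray → back edge
First back edge: h → c.

h->c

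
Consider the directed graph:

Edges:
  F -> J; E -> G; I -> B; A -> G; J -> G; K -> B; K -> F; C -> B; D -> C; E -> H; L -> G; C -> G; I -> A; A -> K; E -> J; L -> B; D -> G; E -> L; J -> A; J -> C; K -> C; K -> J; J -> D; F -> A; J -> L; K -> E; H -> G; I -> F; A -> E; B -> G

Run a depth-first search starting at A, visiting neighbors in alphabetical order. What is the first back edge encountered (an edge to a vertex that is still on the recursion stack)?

J→A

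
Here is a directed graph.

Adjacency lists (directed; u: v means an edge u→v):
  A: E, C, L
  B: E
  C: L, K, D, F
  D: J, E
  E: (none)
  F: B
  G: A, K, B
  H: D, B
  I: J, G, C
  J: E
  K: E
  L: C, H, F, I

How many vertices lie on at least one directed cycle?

5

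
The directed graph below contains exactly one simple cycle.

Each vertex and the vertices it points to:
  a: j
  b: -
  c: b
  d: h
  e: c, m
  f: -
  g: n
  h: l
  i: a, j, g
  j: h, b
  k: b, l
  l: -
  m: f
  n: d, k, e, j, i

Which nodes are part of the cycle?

DFS with gray/black marking from n:
n gray
  d gray
    h gray
      l gray
      l black
    h black
  d black
  k gray
    b gray
    b black
    k→l: l black — skip
  k black
  e gray
    c gray
      c→b: b black — skip
    c black
    m gray
      f gray
      f black
    m black
  e black
  j gray
    j→h: h black — skip
    j→b: b black — skip
  j black
  i gray
    a gray
      a→j: j black — skip
    a black
    i→j: j black — skip
    g gray
      g→n: n is gray → back edge
Back edge closes the cycle n → i → g → n; its vertices are {g, i, n}.

g, i, n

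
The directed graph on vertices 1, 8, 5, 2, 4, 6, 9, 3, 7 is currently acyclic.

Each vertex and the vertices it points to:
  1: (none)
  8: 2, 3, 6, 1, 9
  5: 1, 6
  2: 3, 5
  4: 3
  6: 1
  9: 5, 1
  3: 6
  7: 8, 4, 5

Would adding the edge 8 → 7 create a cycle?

Adding 8→7 creates a cycle iff 7 can already reach 8.
Path from 7: 7 → 8.
So 7 → … → 8 → 7 is a cycle.

Yes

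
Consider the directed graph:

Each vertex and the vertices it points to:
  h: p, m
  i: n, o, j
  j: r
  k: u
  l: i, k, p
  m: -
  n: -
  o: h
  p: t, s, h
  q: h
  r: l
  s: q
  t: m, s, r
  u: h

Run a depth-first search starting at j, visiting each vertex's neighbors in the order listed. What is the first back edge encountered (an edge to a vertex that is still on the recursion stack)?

q->h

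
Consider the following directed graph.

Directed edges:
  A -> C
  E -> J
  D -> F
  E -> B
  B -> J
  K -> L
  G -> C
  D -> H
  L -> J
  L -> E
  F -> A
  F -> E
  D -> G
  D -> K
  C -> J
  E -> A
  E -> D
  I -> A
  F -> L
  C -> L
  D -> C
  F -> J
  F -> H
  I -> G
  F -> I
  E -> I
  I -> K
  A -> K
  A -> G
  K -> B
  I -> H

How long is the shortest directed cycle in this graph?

For each vertex v, BFS finds the shortest path from v back to v.
The shortest such closed walk is F → E → D → F, length 3.

3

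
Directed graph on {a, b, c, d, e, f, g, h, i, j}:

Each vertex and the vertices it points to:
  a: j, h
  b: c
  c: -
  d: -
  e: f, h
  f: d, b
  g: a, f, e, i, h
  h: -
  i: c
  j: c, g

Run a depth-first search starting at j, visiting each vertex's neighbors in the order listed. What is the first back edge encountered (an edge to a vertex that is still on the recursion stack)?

a->j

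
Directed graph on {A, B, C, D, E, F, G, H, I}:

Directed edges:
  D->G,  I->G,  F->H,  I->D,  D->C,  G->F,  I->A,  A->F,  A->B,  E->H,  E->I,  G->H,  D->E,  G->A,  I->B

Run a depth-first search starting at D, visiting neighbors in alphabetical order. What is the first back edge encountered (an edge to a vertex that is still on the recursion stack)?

I->D

DFS from D (visiting neighbors in alphabetical order); mark gray on enter, black on exit:
D gray
  C gray
  C black
  E gray
    H gray
    H black
    I gray
      A gray
        B gray
        B black
        F gray
          F→H: H black — skip
        F black
      A black
      I→B: B black — skip
      I→D: D is gray → back edge
First back edge: I → D.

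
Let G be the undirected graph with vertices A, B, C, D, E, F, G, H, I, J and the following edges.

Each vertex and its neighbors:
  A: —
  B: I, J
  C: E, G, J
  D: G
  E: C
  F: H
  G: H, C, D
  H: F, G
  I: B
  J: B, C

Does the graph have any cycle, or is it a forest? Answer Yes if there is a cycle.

No

DFS, tracking each vertex's parent; an edge to a visited non-parent vertex closes a cycle.
Start from C:
visit C (parent –)
  visit E (parent C)
    E–C: parent, skip
  visit G (parent C)
    visit H (parent G)
      visit F (parent H)
        F–H: parent, skip
      H–G: parent, skip
    G–C: parent, skip
    visit D (parent G)
      D–G: parent, skip
  visit J (parent C)
    visit B (parent J)
      visit I (parent B)
        I–B: parent, skip
      B–J: parent, skip
    J–C: parent, skip
visit A (parent –)
No non-parent visited neighbor found — the graph is a forest.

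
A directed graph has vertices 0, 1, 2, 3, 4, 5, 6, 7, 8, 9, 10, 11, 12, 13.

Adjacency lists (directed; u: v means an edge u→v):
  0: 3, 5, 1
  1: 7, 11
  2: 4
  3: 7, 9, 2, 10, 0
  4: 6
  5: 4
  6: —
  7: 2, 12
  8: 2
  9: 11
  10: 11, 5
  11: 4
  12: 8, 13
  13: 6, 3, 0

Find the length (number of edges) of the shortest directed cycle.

For each vertex v, BFS finds the shortest path from v back to v.
The shortest such closed walk is 0 → 3 → 0, length 2.

2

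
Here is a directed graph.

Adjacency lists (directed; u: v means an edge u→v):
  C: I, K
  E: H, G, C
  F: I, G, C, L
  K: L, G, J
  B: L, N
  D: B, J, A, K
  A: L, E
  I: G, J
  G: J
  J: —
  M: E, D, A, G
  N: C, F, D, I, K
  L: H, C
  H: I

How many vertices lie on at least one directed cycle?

6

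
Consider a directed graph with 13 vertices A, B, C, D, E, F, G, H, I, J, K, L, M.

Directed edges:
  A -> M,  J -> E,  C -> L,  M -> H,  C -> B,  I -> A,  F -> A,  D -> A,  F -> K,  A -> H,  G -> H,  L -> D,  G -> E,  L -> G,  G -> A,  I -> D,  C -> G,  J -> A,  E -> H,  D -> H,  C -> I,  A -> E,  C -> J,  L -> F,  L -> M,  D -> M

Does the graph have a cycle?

DFS with white/gray/black marking, starting from A:
A gray
  H gray
  H black
  M gray
    M→H: H black — skip
  M black
  E gray
    E→H: H black — skip
  E black
A black
B gray
B black
C gray
  I gray
    D gray
      D→M: M black — skip
      D→A: A black — skip
      D→H: H black — skip
    D black
    I→A: A black — skip
  I black
  J gray
    J→E: E black — skip
    J→A: A black — skip
  J black
  C→B: B black — skip
  L gray
    G gray
      G→E: E black — skip
      G→A: A black — skip
      G→H: H black — skip
    G black
    F gray
      K gray
      K black
      F→A: A black — skip
    F black
    L→M: M black — skip
    L→D: D black — skip
  L black
  C→G: G black — skip
C black
Every edge goes to a white or black vertex — no back edge, so the graph is acyclic.

No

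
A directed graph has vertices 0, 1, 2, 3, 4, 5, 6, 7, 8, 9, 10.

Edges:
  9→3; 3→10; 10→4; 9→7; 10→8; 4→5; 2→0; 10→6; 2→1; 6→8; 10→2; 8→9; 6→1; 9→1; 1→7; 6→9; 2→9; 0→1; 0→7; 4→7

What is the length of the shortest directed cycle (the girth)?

4

For each vertex v, BFS finds the shortest path from v back to v.
The shortest such closed walk is 10 → 2 → 9 → 3 → 10, length 4.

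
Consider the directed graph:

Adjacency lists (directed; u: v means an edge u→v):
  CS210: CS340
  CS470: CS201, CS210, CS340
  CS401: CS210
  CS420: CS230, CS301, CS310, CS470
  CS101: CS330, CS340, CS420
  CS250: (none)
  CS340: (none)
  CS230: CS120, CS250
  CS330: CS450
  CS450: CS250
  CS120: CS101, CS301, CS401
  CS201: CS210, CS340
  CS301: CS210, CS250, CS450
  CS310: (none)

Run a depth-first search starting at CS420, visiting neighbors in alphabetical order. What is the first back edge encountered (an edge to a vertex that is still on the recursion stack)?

CS101->CS420

DFS from CS420 (visiting neighbors in alphabetical order); mark gray on enter, black on exit:
CS420 gray
  CS230 gray
    CS120 gray
      CS101 gray
        CS330 gray
          CS450 gray
            CS250 gray
            CS250 black
          CS450 black
        CS330 black
        CS340 gray
        CS340 black
        CS101→CS420: CS420 is gray → back edge
First back edge: CS101 → CS420.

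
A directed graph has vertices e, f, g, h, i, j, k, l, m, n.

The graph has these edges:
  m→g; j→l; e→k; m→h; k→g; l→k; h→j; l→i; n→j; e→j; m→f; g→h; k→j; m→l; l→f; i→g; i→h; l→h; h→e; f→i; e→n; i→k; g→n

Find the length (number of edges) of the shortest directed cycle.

For each vertex v, BFS finds the shortest path from v back to v.
The shortest such closed walk is l → h → j → l, length 3.

3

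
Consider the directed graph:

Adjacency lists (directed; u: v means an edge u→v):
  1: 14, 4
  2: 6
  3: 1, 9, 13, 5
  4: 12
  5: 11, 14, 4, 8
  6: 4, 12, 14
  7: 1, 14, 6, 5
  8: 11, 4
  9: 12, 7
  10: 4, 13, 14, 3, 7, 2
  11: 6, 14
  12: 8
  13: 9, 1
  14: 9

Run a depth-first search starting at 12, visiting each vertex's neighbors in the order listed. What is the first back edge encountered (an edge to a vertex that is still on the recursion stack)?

4→12

DFS from 12 (visiting each vertex's neighbors in the order listed); mark gray on enter, black on exit:
12 gray
  8 gray
    11 gray
      6 gray
        4 gray
          4→12: 12 is gray → back edge
First back edge: 4 → 12.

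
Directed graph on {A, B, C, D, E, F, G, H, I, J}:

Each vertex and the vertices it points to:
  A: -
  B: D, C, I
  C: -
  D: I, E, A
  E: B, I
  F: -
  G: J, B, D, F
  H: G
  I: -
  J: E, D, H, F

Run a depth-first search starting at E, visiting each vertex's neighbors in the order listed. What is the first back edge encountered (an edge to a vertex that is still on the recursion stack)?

D→E

DFS from E (visiting each vertex's neighbors in the order listed); mark gray on enter, black on exit:
E gray
  B gray
    D gray
      I gray
      I black
      D→E: E is gray → back edge
First back edge: D → E.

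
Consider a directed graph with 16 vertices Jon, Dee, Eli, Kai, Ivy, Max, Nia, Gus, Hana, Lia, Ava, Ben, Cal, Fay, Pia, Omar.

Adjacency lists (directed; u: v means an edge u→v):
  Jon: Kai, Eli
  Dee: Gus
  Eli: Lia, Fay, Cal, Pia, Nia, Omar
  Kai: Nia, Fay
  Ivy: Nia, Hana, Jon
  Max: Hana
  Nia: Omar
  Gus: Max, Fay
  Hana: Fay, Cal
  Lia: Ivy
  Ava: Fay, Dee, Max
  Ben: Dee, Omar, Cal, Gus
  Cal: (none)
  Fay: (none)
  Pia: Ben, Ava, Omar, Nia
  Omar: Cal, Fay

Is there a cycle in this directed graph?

Yes

DFS with white/gray/black marking, starting from Jon:
Jon gray
  Kai gray
    Nia gray
      Omar gray
        Cal gray
        Cal black
        Fay gray
        Fay black
      Omar black
    Nia black
    Kai→Fay: Fay black — skip
  Kai black
  Eli gray
    Lia gray
      Ivy gray
        Ivy→Nia: Nia black — skip
        Hana gray
          Hana→Fay: Fay black — skip
          Hana→Cal: Cal black — skip
        Hana black
        Ivy→Jon: Jon is gray → back edge
Back edge found, so a cycle exists: Jon → Eli → Lia → Ivy → Jon.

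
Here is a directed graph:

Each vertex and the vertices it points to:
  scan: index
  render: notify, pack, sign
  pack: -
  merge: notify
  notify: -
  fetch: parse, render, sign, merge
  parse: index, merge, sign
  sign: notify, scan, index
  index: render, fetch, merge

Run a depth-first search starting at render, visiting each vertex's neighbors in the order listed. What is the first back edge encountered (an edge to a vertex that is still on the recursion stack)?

DFS from render (visiting each vertex's neighbors in the order listed); mark gray on enter, black on exit:
render gray
  notify gray
  notify black
  pack gray
  pack black
  sign gray
    sign→notify: notify black — skip
    scan gray
      index gray
        index→render: render is gray → back edge
First back edge: index → render.

index→render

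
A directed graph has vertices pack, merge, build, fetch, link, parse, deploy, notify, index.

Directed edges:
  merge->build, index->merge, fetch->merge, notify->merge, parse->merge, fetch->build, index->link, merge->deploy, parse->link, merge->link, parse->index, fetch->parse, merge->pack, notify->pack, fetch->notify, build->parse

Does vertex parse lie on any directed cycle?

Yes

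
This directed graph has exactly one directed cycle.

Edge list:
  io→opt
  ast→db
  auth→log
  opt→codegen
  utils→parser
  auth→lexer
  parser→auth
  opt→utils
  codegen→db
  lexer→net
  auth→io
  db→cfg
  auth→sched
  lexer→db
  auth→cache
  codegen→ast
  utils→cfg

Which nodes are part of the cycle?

DFS with gray/black marking from auth:
auth gray
  cache gray
  cache black
  lexer gray
    db gray
      cfg gray
      cfg black
    db black
    net gray
    net black
  lexer black
  log gray
  log black
  sched gray
  sched black
  io gray
    opt gray
      utils gray
        utils→cfg: cfg black — skip
        parser gray
          parser→auth: auth is gray → back edge
Back edge closes the cycle auth → io → opt → utils → parser → auth; its vertices are {io, opt, auth, utils, parser}.

io, opt, auth, utils, parser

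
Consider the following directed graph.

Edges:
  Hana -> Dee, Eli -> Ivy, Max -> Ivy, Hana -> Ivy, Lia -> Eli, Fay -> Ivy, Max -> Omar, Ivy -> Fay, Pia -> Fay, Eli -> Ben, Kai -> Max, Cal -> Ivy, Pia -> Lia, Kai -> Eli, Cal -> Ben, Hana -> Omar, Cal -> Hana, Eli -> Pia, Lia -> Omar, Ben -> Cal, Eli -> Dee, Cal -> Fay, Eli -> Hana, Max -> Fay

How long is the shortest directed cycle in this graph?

For each vertex v, BFS finds the shortest path from v back to v.
The shortest such closed walk is Ben → Cal → Ben, length 2.

2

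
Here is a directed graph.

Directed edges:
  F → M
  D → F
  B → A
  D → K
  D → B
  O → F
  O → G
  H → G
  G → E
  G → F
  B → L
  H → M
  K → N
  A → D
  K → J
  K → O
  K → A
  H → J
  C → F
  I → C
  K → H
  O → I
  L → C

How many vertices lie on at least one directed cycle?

4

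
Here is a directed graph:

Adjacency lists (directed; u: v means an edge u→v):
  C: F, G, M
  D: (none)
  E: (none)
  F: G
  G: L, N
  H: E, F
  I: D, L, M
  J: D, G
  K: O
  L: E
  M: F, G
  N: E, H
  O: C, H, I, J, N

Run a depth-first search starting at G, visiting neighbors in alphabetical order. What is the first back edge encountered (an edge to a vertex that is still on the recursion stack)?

DFS from G (visiting neighbors in alphabetical order); mark gray on enter, black on exit:
G gray
  L gray
    E gray
    E black
  L black
  N gray
    N→E: E black — skip
    H gray
      H→E: E black — skip
      F gray
        F→G: G is gray → back edge
First back edge: F → G.

F→G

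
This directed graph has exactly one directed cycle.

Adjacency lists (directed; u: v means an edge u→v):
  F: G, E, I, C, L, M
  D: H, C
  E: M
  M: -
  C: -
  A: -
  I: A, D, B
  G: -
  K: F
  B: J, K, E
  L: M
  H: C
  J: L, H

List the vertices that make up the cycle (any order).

DFS with gray/black marking from I:
I gray
  A gray
  A black
  D gray
    H gray
      C gray
      C black
    H black
    D→C: C black — skip
  D black
  B gray
    J gray
      L gray
        M gray
        M black
      L black
      J→H: H black — skip
    J black
    K gray
      F gray
        G gray
        G black
        E gray
          E→M: M black — skip
        E black
        F→I: I is gray → back edge
Back edge closes the cycle I → B → K → F → I; its vertices are {B, F, I, K}.

B, F, I, K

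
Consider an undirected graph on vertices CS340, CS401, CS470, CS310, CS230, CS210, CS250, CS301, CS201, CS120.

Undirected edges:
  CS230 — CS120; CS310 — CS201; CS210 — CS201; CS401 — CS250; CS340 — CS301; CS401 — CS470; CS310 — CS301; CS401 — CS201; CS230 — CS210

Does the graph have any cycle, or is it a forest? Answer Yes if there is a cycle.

No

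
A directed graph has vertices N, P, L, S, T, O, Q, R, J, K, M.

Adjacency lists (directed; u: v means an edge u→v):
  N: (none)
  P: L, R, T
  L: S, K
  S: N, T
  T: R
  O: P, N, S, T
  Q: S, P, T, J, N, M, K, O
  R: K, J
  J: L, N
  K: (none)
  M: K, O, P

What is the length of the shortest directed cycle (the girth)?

5

For each vertex v, BFS finds the shortest path from v back to v.
The shortest such closed walk is J → L → S → T → R → J, length 5.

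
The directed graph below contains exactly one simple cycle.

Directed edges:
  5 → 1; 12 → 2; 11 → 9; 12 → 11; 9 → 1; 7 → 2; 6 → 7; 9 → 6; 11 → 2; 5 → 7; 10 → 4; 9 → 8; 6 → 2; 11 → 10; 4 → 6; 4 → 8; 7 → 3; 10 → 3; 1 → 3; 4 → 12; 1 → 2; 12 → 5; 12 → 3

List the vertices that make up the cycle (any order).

DFS with gray/black marking from 12:
12 gray
  2 gray
  2 black
  5 gray
    1 gray
      1→2: 2 black — skip
      3 gray
      3 black
    1 black
    7 gray
      7→3: 3 black — skip
      7→2: 2 black — skip
    7 black
  5 black
  12→3: 3 black — skip
  11 gray
    11→2: 2 black — skip
    10 gray
      4 gray
        4→12: 12 is gray → back edge
Back edge closes the cycle 12 → 11 → 10 → 4 → 12; its vertices are {4, 10, 11, 12}.

4, 10, 11, 12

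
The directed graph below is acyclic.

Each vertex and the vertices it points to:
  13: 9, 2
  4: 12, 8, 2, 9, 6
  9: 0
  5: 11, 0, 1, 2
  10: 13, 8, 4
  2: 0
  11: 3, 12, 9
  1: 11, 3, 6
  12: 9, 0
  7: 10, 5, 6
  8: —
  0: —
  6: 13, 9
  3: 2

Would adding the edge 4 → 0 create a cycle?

No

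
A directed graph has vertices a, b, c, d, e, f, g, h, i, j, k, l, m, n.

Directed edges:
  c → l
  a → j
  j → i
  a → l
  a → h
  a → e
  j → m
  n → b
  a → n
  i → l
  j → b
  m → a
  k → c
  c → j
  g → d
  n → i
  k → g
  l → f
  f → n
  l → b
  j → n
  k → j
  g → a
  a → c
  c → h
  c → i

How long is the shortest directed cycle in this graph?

3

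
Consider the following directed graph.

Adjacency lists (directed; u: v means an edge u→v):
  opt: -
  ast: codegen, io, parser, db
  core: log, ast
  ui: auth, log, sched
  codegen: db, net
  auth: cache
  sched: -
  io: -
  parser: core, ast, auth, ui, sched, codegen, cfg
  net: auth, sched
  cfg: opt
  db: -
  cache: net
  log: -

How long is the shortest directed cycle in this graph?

2

For each vertex v, BFS finds the shortest path from v back to v.
The shortest such closed walk is ast → parser → ast, length 2.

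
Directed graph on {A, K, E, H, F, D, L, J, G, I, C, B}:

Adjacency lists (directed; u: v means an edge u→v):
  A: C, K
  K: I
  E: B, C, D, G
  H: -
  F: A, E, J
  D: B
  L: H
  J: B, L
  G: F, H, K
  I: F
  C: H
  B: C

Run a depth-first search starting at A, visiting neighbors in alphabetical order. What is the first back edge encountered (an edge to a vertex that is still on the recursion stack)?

DFS from A (visiting neighbors in alphabetical order); mark gray on enter, black on exit:
A gray
  C gray
    H gray
    H black
  C black
  K gray
    I gray
      F gray
        F→A: A is gray → back edge
First back edge: F → A.

F->A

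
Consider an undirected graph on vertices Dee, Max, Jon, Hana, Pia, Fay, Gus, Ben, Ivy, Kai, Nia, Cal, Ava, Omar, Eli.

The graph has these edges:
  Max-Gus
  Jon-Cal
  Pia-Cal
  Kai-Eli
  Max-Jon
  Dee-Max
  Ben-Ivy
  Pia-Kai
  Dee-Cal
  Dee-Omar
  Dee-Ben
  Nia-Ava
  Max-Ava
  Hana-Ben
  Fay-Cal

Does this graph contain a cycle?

DFS, tracking each vertex's parent; an edge to a visited non-parent vertex closes a cycle.
Start from Nia:
visit Nia (parent –)
  visit Ava (parent Nia)
    Ava–Nia: parent, skip
    visit Max (parent Ava)
      visit Jon (parent Max)
        visit Cal (parent Jon)
          Cal–Jon: parent, skip
          visit Dee (parent Cal)
            Dee–Cal: parent, skip
            visit Ben (parent Dee)
              visit Hana (parent Ben)
                Hana–Ben: parent, skip
              visit Ivy (parent Ben)
                Ivy–Ben: parent, skip
              Ben–Dee: parent, skip
            Dee–Max: Max visited and ≠ parent → cycle
Cycle: Max – Jon – Cal – Dee – Max.

Yes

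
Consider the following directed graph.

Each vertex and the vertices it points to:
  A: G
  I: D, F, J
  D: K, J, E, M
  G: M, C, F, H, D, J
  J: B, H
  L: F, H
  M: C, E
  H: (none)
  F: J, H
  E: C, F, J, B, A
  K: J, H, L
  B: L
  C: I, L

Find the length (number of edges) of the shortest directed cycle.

For each vertex v, BFS finds the shortest path from v back to v.
The shortest such closed walk is G → D → E → A → G, length 4.

4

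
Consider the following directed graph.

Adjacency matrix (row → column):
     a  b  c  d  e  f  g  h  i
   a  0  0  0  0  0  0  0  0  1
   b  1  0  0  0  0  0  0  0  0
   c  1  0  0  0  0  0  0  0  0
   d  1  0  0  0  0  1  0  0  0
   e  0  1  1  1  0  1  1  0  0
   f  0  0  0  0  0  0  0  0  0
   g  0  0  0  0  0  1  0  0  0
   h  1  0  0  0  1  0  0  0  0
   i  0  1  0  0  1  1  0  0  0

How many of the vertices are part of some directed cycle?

6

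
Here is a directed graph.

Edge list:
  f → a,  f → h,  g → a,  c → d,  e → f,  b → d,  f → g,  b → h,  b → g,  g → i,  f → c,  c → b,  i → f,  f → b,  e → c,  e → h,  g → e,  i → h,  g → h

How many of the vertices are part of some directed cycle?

6

A vertex is on a directed cycle iff it belongs to a strongly connected component of size ≥ 2 (or has a self-loop).
The vertices on cycles are {b, c, e, f, g, i} — 6 in total.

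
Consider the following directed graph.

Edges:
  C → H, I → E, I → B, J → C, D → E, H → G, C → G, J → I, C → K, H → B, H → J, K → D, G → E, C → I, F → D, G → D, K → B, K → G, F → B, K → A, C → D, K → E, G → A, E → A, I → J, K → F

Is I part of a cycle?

I is on a cycle iff I can reach itself via ≥1 edge.
I → J → I — yes.

Yes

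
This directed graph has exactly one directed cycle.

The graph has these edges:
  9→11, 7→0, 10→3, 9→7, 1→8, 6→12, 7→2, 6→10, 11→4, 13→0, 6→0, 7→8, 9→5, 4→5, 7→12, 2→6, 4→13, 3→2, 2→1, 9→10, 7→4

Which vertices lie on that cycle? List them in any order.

DFS with gray/black marking from 2:
2 gray
  6 gray
    0 gray
    0 black
    12 gray
    12 black
    10 gray
      3 gray
        3→2: 2 is gray → back edge
Back edge closes the cycle 2 → 6 → 10 → 3 → 2; its vertices are {2, 3, 6, 10}.

2, 3, 6, 10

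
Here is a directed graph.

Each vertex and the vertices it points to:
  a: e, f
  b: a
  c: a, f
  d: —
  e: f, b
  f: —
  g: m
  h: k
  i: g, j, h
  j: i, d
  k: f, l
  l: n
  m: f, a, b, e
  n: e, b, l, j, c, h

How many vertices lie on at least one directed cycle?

A vertex is on a directed cycle iff it belongs to a strongly connected component of size ≥ 2 (or has a self-loop).
The vertices on cycles are {a, b, e, h, i, j, k, l, n} — 9 in total.

9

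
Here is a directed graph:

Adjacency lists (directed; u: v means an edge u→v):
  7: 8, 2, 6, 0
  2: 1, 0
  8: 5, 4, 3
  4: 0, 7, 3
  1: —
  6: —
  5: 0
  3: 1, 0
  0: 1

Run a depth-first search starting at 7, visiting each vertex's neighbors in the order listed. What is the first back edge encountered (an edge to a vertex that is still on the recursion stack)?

DFS from 7 (visiting each vertex's neighbors in the order listed); mark gray on enter, black on exit:
7 gray
  8 gray
    5 gray
      0 gray
        1 gray
        1 black
      0 black
    5 black
    4 gray
      4→0: 0 black — skip
      4→7: 7 is gray → back edge
First back edge: 4 → 7.

4→7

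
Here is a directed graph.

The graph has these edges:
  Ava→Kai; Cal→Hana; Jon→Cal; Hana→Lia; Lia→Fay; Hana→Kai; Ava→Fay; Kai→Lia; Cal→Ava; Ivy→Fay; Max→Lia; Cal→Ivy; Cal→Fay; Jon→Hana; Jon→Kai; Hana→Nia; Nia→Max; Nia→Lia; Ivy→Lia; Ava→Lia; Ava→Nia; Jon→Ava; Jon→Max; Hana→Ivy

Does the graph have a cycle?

No

DFS with white/gray/black marking, starting from Ava:
Ava gray
  Lia gray
    Fay gray
    Fay black
  Lia black
  Nia gray
    Max gray
      Max→Lia: Lia black — skip
    Max black
    Nia→Lia: Lia black — skip
  Nia black
  Kai gray
    Kai→Lia: Lia black — skip
  Kai black
  Ava→Fay: Fay black — skip
Ava black
Hana gray
  Hana→Nia: Nia black — skip
  Hana→Lia: Lia black — skip
  Ivy gray
    Ivy→Lia: Lia black — skip
    Ivy→Fay: Fay black — skip
  Ivy black
  Hana→Kai: Kai black — skip
Hana black
Cal gray
  Cal→Hana: Hana black — skip
  Cal→Ivy: Ivy black — skip
  Cal→Fay: Fay black — skip
  Cal→Ava: Ava black — skip
Cal black
Jon gray
  Jon→Max: Max black — skip
  Jon→Cal: Cal black — skip
  Jon→Ava: Ava black — skip
  Jon→Hana: Hana black — skip
  Jon→Kai: Kai black — skip
Jon black
Every edge goes to a white or black vertex — no back edge, so the graph is acyclic.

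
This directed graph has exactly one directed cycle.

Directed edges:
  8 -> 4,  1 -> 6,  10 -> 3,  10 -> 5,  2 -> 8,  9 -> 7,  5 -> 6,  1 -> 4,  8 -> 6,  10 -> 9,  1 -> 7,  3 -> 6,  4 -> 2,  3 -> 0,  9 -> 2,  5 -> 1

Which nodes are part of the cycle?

2, 4, 8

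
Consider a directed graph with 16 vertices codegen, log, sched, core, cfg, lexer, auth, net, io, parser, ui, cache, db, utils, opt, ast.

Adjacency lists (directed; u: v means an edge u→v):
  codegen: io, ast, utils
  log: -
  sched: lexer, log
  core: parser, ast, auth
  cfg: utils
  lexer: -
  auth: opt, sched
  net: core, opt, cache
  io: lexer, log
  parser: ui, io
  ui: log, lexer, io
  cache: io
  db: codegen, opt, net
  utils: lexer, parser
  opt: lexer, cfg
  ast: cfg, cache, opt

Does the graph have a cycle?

No

DFS with white/gray/black marking, starting from cache:
cache gray
  io gray
    lexer gray
    lexer black
    log gray
    log black
  io black
cache black
codegen gray
  codegen→io: io black — skip
  ast gray
    cfg gray
      utils gray
        utils→lexer: lexer black — skip
        parser gray
          ui gray
            ui→log: log black — skip
            ui→lexer: lexer black — skip
            ui→io: io black — skip
          ui black
          parser→io: io black — skip
        parser black
      utils black
    cfg black
    ast→cache: cache black — skip
    opt gray
      opt→lexer: lexer black — skip
      opt→cfg: cfg black — skip
    opt black
  ast black
  codegen→utils: utils black — skip
codegen black
sched gray
  sched→lexer: lexer black — skip
  sched→log: log black — skip
sched black
core gray
  core→parser: parser black — skip
  core→ast: ast black — skip
  auth gray
    auth→opt: opt black — skip
    auth→sched: sched black — skip
  auth black
core black
net gray
  net→core: core black — skip
  net→opt: opt black — skip
  net→cache: cache black — skip
net black
db gray
  db→codegen: codegen black — skip
  db→opt: opt black — skip
  db→net: net black — skip
db black
Every edge goes to a white or black vertex — no back edge, so the graph is acyclic.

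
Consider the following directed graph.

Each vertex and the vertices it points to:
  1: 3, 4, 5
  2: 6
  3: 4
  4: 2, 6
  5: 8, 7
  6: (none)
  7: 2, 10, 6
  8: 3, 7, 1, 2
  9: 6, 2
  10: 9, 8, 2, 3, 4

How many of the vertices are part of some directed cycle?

A vertex is on a directed cycle iff it belongs to a strongly connected component of size ≥ 2 (or has a self-loop).
The vertices on cycles are {1, 5, 7, 8, 10} — 5 in total.

5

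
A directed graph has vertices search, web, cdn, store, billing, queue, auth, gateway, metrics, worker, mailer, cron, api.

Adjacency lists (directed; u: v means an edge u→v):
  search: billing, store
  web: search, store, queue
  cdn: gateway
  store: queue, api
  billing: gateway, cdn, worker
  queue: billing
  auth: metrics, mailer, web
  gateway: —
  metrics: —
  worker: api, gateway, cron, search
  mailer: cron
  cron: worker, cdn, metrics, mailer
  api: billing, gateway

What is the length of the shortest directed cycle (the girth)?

For each vertex v, BFS finds the shortest path from v back to v.
The shortest such closed walk is mailer → cron → mailer, length 2.

2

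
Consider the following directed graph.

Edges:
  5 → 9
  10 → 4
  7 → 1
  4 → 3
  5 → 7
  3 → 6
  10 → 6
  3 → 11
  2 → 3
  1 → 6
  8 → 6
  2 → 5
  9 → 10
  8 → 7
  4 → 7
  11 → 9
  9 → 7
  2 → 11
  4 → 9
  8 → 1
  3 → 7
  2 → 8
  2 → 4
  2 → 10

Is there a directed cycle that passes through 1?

1 lies on a cycle iff there is a path from 1 back to itself.
Exploring from 1, it never reaches itself; equivalently, its strongly connected component is a singleton.

No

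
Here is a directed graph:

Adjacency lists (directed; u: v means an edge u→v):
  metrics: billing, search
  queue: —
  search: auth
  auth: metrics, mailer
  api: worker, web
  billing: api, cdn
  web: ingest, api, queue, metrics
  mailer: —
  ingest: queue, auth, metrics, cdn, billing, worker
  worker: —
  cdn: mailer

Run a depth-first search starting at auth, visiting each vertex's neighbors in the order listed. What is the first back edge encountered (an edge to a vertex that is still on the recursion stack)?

DFS from auth (visiting each vertex's neighbors in the order listed); mark gray on enter, black on exit:
auth gray
  metrics gray
    billing gray
      api gray
        worker gray
        worker black
        web gray
          ingest gray
            queue gray
            queue black
            ingest→auth: auth is gray → back edge
First back edge: ingest → auth.

ingest→auth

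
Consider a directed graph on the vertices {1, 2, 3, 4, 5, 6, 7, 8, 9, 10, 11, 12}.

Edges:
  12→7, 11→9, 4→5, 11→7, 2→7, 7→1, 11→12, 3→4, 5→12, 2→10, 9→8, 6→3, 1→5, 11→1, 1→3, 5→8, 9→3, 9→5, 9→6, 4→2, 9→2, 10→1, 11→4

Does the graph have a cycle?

Yes

DFS with white/gray/black marking, starting from 6:
6 gray
  3 gray
    4 gray
      2 gray
        7 gray
          1 gray
            5 gray
              12 gray
                12→7: 7 is gray → back edge
Back edge found, so a cycle exists: 7 → 1 → 5 → 12 → 7.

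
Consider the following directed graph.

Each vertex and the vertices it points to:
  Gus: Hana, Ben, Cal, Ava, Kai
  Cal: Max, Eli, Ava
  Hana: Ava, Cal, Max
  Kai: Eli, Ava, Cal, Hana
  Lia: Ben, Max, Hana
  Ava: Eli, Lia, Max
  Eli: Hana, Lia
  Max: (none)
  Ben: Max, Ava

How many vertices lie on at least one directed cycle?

A vertex is on a directed cycle iff it belongs to a strongly connected component of size ≥ 2 (or has a self-loop).
The vertices on cycles are {Ava, Ben, Cal, Eli, Lia, Hana} — 6 in total.

6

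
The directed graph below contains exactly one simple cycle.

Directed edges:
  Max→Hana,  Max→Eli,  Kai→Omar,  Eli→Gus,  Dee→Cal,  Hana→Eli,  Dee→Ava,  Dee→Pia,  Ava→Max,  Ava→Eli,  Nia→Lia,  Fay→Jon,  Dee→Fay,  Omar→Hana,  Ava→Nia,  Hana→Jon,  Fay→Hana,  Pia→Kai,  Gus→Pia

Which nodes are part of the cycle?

DFS with gray/black marking from Pia:
Pia gray
  Kai gray
    Omar gray
      Hana gray
        Jon gray
        Jon black
        Eli gray
          Gus gray
            Gus→Pia: Pia is gray → back edge
Back edge closes the cycle Pia → Kai → Omar → Hana → Eli → Gus → Pia; its vertices are {Eli, Gus, Kai, Pia, Hana, Omar}.

Eli, Gus, Kai, Pia, Hana, Omar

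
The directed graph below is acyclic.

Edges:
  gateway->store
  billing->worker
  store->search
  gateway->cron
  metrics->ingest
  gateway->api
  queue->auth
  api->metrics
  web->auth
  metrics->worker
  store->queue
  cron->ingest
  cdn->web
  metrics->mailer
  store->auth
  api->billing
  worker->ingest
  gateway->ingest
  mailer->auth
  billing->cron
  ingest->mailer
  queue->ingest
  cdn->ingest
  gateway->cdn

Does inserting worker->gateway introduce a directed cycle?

Adding worker→gateway creates a cycle iff gateway can already reach worker.
Path from gateway: gateway → api → metrics → worker.
So gateway → … → worker → gateway is a cycle.

Yes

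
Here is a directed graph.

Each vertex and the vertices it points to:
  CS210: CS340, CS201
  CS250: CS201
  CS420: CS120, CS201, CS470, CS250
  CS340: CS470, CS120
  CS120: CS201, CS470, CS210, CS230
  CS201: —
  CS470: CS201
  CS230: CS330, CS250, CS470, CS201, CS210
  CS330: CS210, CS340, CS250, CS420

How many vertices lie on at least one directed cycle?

A vertex is on a directed cycle iff it belongs to a strongly connected component of size ≥ 2 (or has a self-loop).
The vertices on cycles are {CS120, CS210, CS230, CS330, CS340, CS420} — 6 in total.

6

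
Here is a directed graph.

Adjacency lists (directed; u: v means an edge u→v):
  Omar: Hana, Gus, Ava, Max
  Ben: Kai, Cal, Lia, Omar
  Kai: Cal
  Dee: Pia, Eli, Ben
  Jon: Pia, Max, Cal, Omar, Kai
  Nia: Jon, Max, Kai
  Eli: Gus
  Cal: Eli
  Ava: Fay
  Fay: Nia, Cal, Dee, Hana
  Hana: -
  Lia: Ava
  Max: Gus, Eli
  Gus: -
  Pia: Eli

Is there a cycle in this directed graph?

DFS with white/gray/black marking, starting from Fay:
Fay gray
  Nia gray
    Jon gray
      Pia gray
        Eli gray
          Gus gray
          Gus black
        Eli black
      Pia black
      Max gray
        Max→Gus: Gus black — skip
        Max→Eli: Eli black — skip
      Max black
      Cal gray
        Cal→Eli: Eli black — skip
      Cal black
      Omar gray
        Hana gray
        Hana black
        Omar→Gus: Gus black — skip
        Ava gray
          Ava→Fay: Fay is gray → back edge
Back edge found, so a cycle exists: Fay → Nia → Jon → Omar → Ava → Fay.

Yes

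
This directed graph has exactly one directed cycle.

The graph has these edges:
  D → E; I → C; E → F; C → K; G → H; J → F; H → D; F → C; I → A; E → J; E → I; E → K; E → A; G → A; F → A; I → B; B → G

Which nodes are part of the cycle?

B, D, E, G, H, I

DFS with gray/black marking from E:
E gray
  K gray
  K black
  A gray
  A black
  J gray
    F gray
      F→A: A black — skip
      C gray
        C→K: K black — skip
      C black
    F black
  J black
  E→F: F black — skip
  I gray
    I→C: C black — skip
    I→A: A black — skip
    B gray
      G gray
        G→A: A black — skip
        H gray
          D gray
            D→E: E is gray → back edge
Back edge closes the cycle E → I → B → G → H → D → E; its vertices are {B, D, E, G, H, I}.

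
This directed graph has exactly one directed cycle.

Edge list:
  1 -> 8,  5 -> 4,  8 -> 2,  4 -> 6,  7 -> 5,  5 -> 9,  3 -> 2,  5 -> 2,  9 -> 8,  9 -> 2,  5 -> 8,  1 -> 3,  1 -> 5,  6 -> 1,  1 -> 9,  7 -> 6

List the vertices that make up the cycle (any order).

DFS with gray/black marking from 5:
5 gray
  4 gray
    6 gray
      1 gray
        1→5: 5 is gray → back edge
Back edge closes the cycle 5 → 4 → 6 → 1 → 5; its vertices are {1, 4, 5, 6}.

1, 4, 5, 6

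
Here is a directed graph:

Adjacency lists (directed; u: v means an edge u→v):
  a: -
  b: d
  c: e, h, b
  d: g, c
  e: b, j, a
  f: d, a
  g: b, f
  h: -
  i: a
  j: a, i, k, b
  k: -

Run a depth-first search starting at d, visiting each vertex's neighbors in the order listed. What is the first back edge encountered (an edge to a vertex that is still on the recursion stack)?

DFS from d (visiting each vertex's neighbors in the order listed); mark gray on enter, black on exit:
d gray
  g gray
    b gray
      b→d: d is gray → back edge
First back edge: b → d.

b->d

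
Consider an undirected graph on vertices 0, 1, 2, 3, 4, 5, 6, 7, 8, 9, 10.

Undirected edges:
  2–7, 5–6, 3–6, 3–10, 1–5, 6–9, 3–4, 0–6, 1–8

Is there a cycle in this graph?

DFS, tracking each vertex's parent; an edge to a visited non-parent vertex closes a cycle.
Start from 8:
visit 8 (parent –)
  visit 1 (parent 8)
    visit 5 (parent 1)
      5–1: parent, skip
      visit 6 (parent 5)
        visit 9 (parent 6)
          9–6: parent, skip
        6–5: parent, skip
        visit 3 (parent 6)
          visit 10 (parent 3)
            10–3: parent, skip
          3–6: parent, skip
          visit 4 (parent 3)
            4–3: parent, skip
        visit 0 (parent 6)
          0–6: parent, skip
    1–8: parent, skip
visit 2 (parent –)
  visit 7 (parent 2)
    7–2: parent, skip
No non-parent visited neighbor found — the graph is a forest.

No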